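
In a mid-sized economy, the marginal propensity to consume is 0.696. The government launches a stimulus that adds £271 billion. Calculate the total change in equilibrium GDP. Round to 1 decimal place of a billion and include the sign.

+£891.4 billion

Spending multiplier = 1/(1 − MPC) = 1/(1 − 0.696) = 1/0.304 ≈ 3.289.
ΔY = k × ΔG = (+£271 billion) / 0.304 ≈ +£891.4 billion.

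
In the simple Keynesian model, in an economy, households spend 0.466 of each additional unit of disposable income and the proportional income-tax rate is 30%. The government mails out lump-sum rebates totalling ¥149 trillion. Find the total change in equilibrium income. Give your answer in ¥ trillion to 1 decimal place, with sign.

+¥103.0 trillion

A lump-sum tax change of −¥149 trillion shifts disposable income by +¥149 trillion; first-round consumption changes by −c × ΔT = −0.466 × (−¥149 trillion) = +¥69.434 trillion.
Expenditure multiplier = 1/(1 − c(1−t)) = 1/(1 − 0.466×0.7) = 1/0.6738 ≈ 1.484.
The tax multiplier is −c × k ≈ −0.692, so ΔY = k × (−c·ΔT) = (+¥69.434 trillion) / 0.6738 ≈ +¥103 trillion.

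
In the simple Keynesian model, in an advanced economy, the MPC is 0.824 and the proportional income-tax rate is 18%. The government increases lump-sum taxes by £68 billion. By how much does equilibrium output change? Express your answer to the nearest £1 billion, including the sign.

A lump-sum tax change of +£68 billion shifts disposable income by −£68 billion; first-round consumption changes by −c × ΔT = −0.824 × (+£68 billion) = −£56.032 billion.
Expenditure multiplier = 1/(1 − c(1−t)) = 1/(1 − 0.824×0.82) = 1/0.32432 ≈ 3.083.
The tax multiplier is −c × k ≈ −2.541, so ΔY = k × (−c·ΔT) = (−£56.032 billion) / 0.32432 ≈ −£173 billion.

−£173 billion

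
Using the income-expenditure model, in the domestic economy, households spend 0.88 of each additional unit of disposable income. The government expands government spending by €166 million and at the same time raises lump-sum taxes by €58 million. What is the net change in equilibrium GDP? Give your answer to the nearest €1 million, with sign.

+€958 million

Expenditure multiplier = 1/(1 − MPC) = 1/(1 − 0.88) = 1/0.12 ≈ 8.333.
ΔG contributes k·ΔG = (+€166 million) / 0.12 ≈ +€1,383.3 million.
ΔT of +€58 million changes first-round spending by −c·ΔT = −€51.04 million, contributing k·(−c·ΔT) = (−€51.04 million) / 0.12 ≈ −€425.3 million.
Net ΔY = k(ΔG − c·ΔT) = (+€114.96 million) / 0.12 = +€958 million.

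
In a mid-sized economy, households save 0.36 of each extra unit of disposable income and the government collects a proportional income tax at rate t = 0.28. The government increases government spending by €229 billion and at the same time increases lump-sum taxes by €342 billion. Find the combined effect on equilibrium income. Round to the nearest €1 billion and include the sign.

+€19 billion

MPC = 1 − MPS = 1 − 0.36 = 0.64.
Expenditure multiplier = 1/(1 − c(1−t)) = 1/(1 − 0.64×0.72) = 1/0.5392 ≈ 1.855.
ΔG contributes k·ΔG = (+€229 billion) / 0.5392 ≈ +€424.7 billion.
ΔT of +€342 billion changes first-round spending by −c·ΔT = −€218.88 billion, contributing k·(−c·ΔT) = (−€218.88 billion) / 0.5392 ≈ −€405.9 billion.
Net ΔY = k(ΔG − c·ΔT) = (+€10.12 billion) / 0.5392 ≈ +€19 billion.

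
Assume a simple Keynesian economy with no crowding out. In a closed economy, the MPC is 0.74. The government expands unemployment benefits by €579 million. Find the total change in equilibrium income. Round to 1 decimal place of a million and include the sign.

The transfer change shifts disposable income by +€579 million, so first-round consumption changes by c·ΔTR = 0.74 × (+€579 million) = +€428.46 million.
Expenditure multiplier = 1/(1 − MPC) = 1/(1 − 0.74) = 1/0.26 ≈ 3.846.
The transfer multiplier is c × k ≈ 2.846, so ΔY = k × (c·ΔTR) = (+€428.46 million) / 0.26 ≈ +€1,647.9 million.

+€1,647.9 million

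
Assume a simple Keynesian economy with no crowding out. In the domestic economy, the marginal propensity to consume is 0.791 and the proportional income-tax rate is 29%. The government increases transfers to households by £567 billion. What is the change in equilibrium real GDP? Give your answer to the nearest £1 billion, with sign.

+£1,023 billion

The transfer change shifts disposable income by +£567 billion, so first-round consumption changes by c·ΔTR = 0.791 × (+£567 billion) = +£448.497 billion.
Expenditure multiplier = 1/(1 − c(1−t)) = 1/(1 − 0.791×0.71) = 1/0.43839 ≈ 2.281.
The transfer multiplier is c × k ≈ 1.804, so ΔY = k × (c·ΔTR) = (+£448.497 billion) / 0.43839 ≈ +£1,023 billion.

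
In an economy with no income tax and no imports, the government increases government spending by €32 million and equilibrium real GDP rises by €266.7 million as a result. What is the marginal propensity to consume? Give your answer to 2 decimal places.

0.88

Implied spending multiplier k = ΔY/ΔG = 266.7/32 ≈ 8.3344.
Since k = 1/(1 − MPC), MPC = 1 − 1/k = 1 − ΔG/ΔY = 1 − 32/266.7 ≈ 0.88.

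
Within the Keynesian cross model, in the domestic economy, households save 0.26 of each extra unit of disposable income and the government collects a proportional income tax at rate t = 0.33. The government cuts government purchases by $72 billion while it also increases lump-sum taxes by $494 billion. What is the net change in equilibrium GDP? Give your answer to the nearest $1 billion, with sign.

−$868 billion

MPC = 1 − MPS = 1 − 0.26 = 0.74.
Expenditure multiplier = 1/(1 − c(1−t)) = 1/(1 − 0.74×0.67) = 1/0.5042 ≈ 1.983.
ΔG contributes k·ΔG = (−$72 billion) / 0.5042 ≈ −$142.8 billion.
ΔT of +$494 billion changes first-round spending by −c·ΔT = −$365.56 billion, contributing k·(−c·ΔT) = (−$365.56 billion) / 0.5042 ≈ −$725 billion.
Net ΔY = k(ΔG − c·ΔT) = (−$437.56 billion) / 0.5042 ≈ −$868 billion.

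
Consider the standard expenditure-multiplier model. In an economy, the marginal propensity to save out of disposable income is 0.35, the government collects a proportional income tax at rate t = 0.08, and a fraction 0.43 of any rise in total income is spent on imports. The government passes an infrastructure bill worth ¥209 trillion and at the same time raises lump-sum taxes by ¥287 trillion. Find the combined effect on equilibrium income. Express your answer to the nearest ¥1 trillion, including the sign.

+¥27 trillion

MPC = 1 − MPS = 1 − 0.35 = 0.65.
Expenditure multiplier = 1/(1 − c(1−t) + m) = 1/(1 − 0.65×0.92 + 0.43) = 1/0.832 ≈ 1.202.
ΔG contributes k·ΔG = (+¥209 trillion) / 0.832 ≈ +¥251.2 trillion.
ΔT of +¥287 trillion changes first-round spending by −c·ΔT = −¥186.55 trillion, contributing k·(−c·ΔT) = (−¥186.55 trillion) / 0.832 ≈ −¥224.2 trillion.
Net ΔY = k(ΔG − c·ΔT) = (+¥22.45 trillion) / 0.832 ≈ +¥27 trillion.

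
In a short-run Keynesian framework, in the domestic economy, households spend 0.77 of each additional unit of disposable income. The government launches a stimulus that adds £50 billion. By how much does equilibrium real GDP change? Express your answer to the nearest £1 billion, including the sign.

+£217 billion

Expenditure multiplier = 1/(1 − MPC) = 1/(1 − 0.77) = 1/0.23 ≈ 4.348.
ΔY = k × ΔG = (+£50 billion) / 0.23 ≈ +£217 billion.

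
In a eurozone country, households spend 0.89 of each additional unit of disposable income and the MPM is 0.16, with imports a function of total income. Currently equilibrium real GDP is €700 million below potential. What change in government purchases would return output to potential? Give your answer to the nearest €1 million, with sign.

Spending multiplier = 1/(1 − c + m) = 1/(1 − 0.89 + 0.16) = 1/0.27 ≈ 3.704.
Need ΔY = +€700 million, so ΔG = ΔY/k = (+€700 million) × 0.27 = +€189 million.
The government should increase government purchases by €189 million.

+€189 million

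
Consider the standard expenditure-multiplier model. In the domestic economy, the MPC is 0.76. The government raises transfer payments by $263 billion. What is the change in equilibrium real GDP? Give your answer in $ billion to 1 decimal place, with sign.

+$832.8 billion

The transfer change shifts disposable income by +$263 billion, so first-round consumption changes by c·ΔTR = 0.76 × (+$263 billion) = +$199.88 billion.
Expenditure multiplier = 1/(1 − MPC) = 1/(1 − 0.76) = 1/0.24 ≈ 4.167.
The transfer multiplier is c × k ≈ 3.167, so ΔY = k × (c·ΔTR) = (+$199.88 billion) / 0.24 ≈ +$832.8 billion.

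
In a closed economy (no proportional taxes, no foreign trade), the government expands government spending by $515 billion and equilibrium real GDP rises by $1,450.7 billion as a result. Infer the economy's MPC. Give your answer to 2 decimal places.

Implied spending multiplier k = ΔY/ΔG = 1,450.7/515 ≈ 2.8169.
Since k = 1/(1 − MPC), MPC = 1 − 1/k = 1 − ΔG/ΔY = 1 − 515/1,450.7 ≈ 0.64.

0.64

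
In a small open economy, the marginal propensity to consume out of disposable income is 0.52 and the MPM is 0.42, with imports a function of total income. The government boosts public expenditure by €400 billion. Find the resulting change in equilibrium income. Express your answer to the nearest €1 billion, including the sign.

Expenditure multiplier = 1/(1 − c + m) = 1/(1 − 0.52 + 0.42) = 1/0.9 ≈ 1.111.
ΔY = k × ΔG = (+€400 billion) / 0.9 ≈ +€444 billion.

+€444 billion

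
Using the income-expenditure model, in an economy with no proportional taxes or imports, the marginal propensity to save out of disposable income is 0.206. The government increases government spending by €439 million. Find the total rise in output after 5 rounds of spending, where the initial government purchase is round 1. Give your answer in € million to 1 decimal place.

€1,458.6 million

MPC = 1 − MPS = 1 − 0.206 = 0.794.
Round 1 adds ΔG = €439 million; each later round is MPC = 0.794 times the previous.
After 5 rounds: 439 + 348.566 + 276.761404 + 219.748554776 + 174.480352492144 = ΔG·(1 − c^5)/(1 − c) = 439 × (1 − 0.315574942776224)/0.206 ≈ €1,458.6 million.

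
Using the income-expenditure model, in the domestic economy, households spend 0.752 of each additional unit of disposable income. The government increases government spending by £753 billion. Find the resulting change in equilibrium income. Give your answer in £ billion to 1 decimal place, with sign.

+£3,036.3 billion

Spending multiplier = 1/(1 − MPC) = 1/(1 − 0.752) = 1/0.248 ≈ 4.032.
ΔY = k × ΔG = (+£753 billion) / 0.248 ≈ +£3,036.3 billion.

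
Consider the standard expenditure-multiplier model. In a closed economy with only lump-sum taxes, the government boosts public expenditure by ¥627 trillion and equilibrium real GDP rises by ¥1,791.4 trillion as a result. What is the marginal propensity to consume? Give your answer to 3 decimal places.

0.650

Implied spending multiplier k = ΔY/ΔG = 1,791.4/627 ≈ 2.8571.
Since k = 1/(1 − MPC), MPC = 1 − 1/k = 1 − ΔG/ΔY = 1 − 627/1,791.4 ≈ 0.650.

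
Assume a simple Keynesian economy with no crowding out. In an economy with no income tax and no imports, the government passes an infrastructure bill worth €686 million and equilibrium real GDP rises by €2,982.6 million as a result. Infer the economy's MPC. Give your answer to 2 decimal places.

0.77

Implied spending multiplier k = ΔY/ΔG = 2,982.6/686 ≈ 4.3478.
Since k = 1/(1 − MPC), MPC = 1 − 1/k = 1 − ΔG/ΔY = 1 − 686/2,982.6 ≈ 0.77.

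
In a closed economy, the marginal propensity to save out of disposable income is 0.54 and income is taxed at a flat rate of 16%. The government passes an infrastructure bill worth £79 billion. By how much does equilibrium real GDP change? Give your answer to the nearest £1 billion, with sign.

+£129 billion

MPC = 1 − MPS = 1 − 0.54 = 0.46.
Government-spending multiplier = 1/(1 − c(1−t)) = 1/(1 − 0.46×0.84) = 1/0.6136 ≈ 1.63.
ΔY = k × ΔG = (+£79 billion) / 0.6136 ≈ +£129 billion.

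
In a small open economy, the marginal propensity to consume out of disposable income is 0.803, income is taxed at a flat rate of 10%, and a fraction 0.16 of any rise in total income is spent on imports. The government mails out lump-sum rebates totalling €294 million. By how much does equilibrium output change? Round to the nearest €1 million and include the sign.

+€540 million

A lump-sum tax change of −€294 million shifts disposable income by +€294 million; first-round consumption changes by −c × ΔT = −0.803 × (−€294 million) = +€236.082 million.
Expenditure multiplier = 1/(1 − c(1−t) + m) = 1/(1 − 0.803×0.9 + 0.16) = 1/0.4373 ≈ 2.287.
The tax multiplier is −c × k ≈ −1.836, so ΔY = k × (−c·ΔT) = (+€236.082 million) / 0.4373 ≈ +€540 million.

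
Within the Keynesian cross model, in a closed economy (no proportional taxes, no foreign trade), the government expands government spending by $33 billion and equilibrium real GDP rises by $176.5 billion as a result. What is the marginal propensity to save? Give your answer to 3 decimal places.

Implied spending multiplier k = ΔY/ΔG = 176.5/33 ≈ 5.3485.
Since k = 1/(1 − MPC), MPC = 1 − 1/k = 1 − ΔG/ΔY = 1 − 33/176.5 ≈ 0.813.
MPS = 1 − MPC = 0.187.

0.187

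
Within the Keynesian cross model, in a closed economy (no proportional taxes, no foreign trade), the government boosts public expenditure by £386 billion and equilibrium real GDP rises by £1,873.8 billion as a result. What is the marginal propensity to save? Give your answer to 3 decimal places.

Implied spending multiplier k = ΔY/ΔG = 1,873.8/386 ≈ 4.8544.
Since k = 1/(1 − MPC), MPC = 1 − 1/k = 1 − ΔG/ΔY = 1 − 386/1,873.8 ≈ 0.794.
MPS = 1 − MPC = 0.206.

0.206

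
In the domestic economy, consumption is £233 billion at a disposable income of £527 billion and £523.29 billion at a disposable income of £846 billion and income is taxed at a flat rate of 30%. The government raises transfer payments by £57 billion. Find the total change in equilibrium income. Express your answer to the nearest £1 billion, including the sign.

MPC = ΔC/ΔYd = (523.29 − 233)/(846 − 527) = 290.29/319 = 0.91.
The transfer change shifts disposable income by +£57 billion, so first-round consumption changes by c·ΔTR = 0.91 × (+£57 billion) = +£51.87 billion.
Expenditure multiplier = 1/(1 − c(1−t)) = 1/(1 − 0.91×0.7) = 1/0.363 ≈ 2.755.
The transfer multiplier is c × k ≈ 2.507, so ΔY = k × (c·ΔTR) = (+£51.87 billion) / 0.363 ≈ +£143 billion.

+£143 billion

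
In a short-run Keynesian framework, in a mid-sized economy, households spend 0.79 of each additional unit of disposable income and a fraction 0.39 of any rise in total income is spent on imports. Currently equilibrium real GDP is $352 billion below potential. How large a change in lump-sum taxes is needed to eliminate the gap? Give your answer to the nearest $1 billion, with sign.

Spending multiplier = 1/(1 − c + m) = 1/(1 − 0.79 + 0.39) = 1/0.6 ≈ 1.667.
Tax multiplier = −c·k = −0.79/0.6 ≈ −1.317. Need ΔY = +$352 billion, so ΔT = ΔY/(−c·k) = −(+$352 billion) × 0.6 / 0.79 ≈ −$267 billion.
The government should cut lump-sum taxes by $267 billion.

−$267 billion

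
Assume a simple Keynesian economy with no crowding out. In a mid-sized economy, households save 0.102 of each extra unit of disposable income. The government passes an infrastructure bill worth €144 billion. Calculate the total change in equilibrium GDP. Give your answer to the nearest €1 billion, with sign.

MPC = 1 − MPS = 1 − 0.102 = 0.898.
Expenditure multiplier = 1/(1 − MPC) = 1/(1 − 0.898) = 1/0.102 ≈ 9.804.
ΔY = k × ΔG = (+€144 billion) / 0.102 ≈ +€1,412 billion.

+€1,412 billion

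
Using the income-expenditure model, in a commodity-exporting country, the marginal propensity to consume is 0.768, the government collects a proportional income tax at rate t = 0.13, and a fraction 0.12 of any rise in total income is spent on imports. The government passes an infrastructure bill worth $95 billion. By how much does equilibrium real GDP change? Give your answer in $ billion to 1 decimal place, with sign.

Government-spending multiplier = 1/(1 − c(1−t) + m) = 1/(1 − 0.768×0.87 + 0.12) = 1/0.45184 ≈ 2.213.
ΔY = k × ΔG = (+$95 billion) / 0.45184 ≈ +$210.3 billion.

+$210.3 billion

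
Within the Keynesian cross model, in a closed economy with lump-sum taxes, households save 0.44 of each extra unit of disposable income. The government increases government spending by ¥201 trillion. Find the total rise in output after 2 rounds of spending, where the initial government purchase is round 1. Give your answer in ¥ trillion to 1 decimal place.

¥313.6 trillion

MPC = 1 − MPS = 1 − 0.44 = 0.56.
Round 1 adds ΔG = ¥201 trillion; each later round is MPC = 0.56 times the previous.
After 2 rounds: 201 + 112.56 = ΔG·(1 − c^2)/(1 − c) = 201 × (1 − 0.3136)/0.44 ≈ ¥313.6 trillion.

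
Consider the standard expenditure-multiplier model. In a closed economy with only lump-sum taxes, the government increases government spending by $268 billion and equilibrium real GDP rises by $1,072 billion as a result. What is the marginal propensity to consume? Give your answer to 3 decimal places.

0.750

Implied spending multiplier k = ΔY/ΔG = 1,072/268 = 4.
Since k = 1/(1 − MPC), MPC = 1 − 1/k = 1 − ΔG/ΔY = 1 − 268/1,072 = 0.750.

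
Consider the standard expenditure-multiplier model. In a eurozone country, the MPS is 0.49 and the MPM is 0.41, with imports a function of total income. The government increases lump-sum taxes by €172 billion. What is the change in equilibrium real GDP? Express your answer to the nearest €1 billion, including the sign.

−€97 billion

MPC = 1 − MPS = 1 − 0.49 = 0.51.
A lump-sum tax change of +€172 billion shifts disposable income by −€172 billion; first-round consumption changes by −c × ΔT = −0.51 × (+€172 billion) = −€87.72 billion.
Expenditure multiplier = 1/(1 − c + m) = 1/(1 − 0.51 + 0.41) = 1/0.9 ≈ 1.111.
The tax multiplier is −c × k ≈ −0.567, so ΔY = k × (−c·ΔT) = (−€87.72 billion) / 0.9 ≈ −€97 billion.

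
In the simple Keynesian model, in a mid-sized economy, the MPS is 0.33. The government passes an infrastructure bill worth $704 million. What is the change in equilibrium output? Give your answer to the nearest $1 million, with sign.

+$2,133 million

MPC = 1 − MPS = 1 − 0.33 = 0.67.
Expenditure multiplier = 1/(1 − MPC) = 1/(1 − 0.67) = 1/0.33 ≈ 3.03.
ΔY = k × ΔG = (+$704 million) / 0.33 ≈ +$2,133 million.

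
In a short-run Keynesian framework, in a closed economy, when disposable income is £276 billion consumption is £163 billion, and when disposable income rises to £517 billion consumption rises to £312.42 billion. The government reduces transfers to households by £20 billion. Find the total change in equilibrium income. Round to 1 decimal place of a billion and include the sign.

MPC = ΔC/ΔYd = (312.42 − 163)/(517 − 276) = 149.42/241 = 0.62.
The transfer change shifts disposable income by −£20 billion, so first-round consumption changes by c·ΔTR = 0.62 × (−£20 billion) = −£12.4 billion.
Expenditure multiplier = 1/(1 − MPC) = 1/(1 − 0.62) = 1/0.38 ≈ 2.632.
The transfer multiplier is c × k ≈ 1.632, so ΔY = k × (c·ΔTR) = (−£12.4 billion) / 0.38 ≈ −£32.6 billion.

−£32.6 billion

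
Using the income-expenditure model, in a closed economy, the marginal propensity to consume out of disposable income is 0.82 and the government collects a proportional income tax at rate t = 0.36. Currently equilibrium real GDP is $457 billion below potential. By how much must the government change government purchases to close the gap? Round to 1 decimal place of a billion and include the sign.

Spending multiplier = 1/(1 − c(1−t)) = 1/(1 − 0.82×0.64) = 1/0.4752 ≈ 2.104.
Need ΔY = +$457 billion, so ΔG = ΔY/k = (+$457 billion) × 0.4752 ≈ +$217.2 billion.
The government should increase government purchases by $217.2 billion.

+$217.2 billion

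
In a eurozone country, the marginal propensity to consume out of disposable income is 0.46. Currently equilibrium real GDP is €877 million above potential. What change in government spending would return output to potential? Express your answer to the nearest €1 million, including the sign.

Spending multiplier = 1/(1 − MPC) = 1/(1 − 0.46) = 1/0.54 ≈ 1.852.
Need ΔY = −€877 million, so ΔG = ΔY/k = (−€877 million) × 0.54 ≈ −€474 million.
The government should cut government spending by €474 million.

−€474 million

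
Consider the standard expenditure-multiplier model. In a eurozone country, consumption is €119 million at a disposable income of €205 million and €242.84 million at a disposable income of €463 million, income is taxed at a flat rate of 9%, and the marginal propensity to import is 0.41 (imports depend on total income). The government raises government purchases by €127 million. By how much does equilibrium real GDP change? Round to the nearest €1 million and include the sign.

+€130 million

MPC = ΔC/ΔYd = (242.84 − 119)/(463 − 205) = 123.84/258 = 0.48.
Spending multiplier = 1/(1 − c(1−t) + m) = 1/(1 − 0.48×0.91 + 0.41) = 1/0.9732 ≈ 1.028.
ΔY = k × ΔG = (+€127 million) / 0.9732 ≈ +€130 million.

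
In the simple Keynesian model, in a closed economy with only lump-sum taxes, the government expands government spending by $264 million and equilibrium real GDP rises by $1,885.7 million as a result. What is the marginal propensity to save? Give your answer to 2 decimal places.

0.14

Implied spending multiplier k = ΔY/ΔG = 1,885.7/264 ≈ 7.1428.
Since k = 1/(1 − MPC), MPC = 1 − 1/k = 1 − ΔG/ΔY = 1 − 264/1,885.7 ≈ 0.86.
MPS = 1 − MPC = 0.14.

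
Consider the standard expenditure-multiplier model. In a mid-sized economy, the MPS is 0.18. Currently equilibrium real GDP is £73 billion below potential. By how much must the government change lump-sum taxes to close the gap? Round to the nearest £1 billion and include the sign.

MPC = 1 − MPS = 1 − 0.18 = 0.82.
Spending multiplier = 1/(1 − MPC) = 1/(1 − 0.82) = 1/0.18 ≈ 5.556.
Tax multiplier = −c·k = −0.82/0.18 ≈ −4.556. Need ΔY = +£73 billion, so ΔT = ΔY/(−c·k) = −(+£73 billion) × 0.18 / 0.82 ≈ −£16 billion.
The government should cut lump-sum taxes by £16 billion.

−£16 billion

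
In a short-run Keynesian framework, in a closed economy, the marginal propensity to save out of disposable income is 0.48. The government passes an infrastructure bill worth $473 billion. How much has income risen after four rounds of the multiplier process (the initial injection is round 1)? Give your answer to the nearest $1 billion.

$913 billion

MPC = 1 − MPS = 1 − 0.48 = 0.52.
Round 1 adds ΔG = $473 billion; each later round is MPC = 0.52 times the previous.
After 4 rounds: 473 + 245.96 + 127.8992 + 66.507584 = ΔG·(1 − c^4)/(1 − c) = 473 × (1 − 0.07311616)/0.48 ≈ $913 billion.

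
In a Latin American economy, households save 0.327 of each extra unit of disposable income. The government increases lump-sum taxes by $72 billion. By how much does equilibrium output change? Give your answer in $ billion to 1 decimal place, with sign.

MPC = 1 − MPS = 1 − 0.327 = 0.673.
A lump-sum tax change of +$72 billion shifts disposable income by −$72 billion; first-round consumption changes by −c × ΔT = −0.673 × (+$72 billion) = −$48.456 billion.
Expenditure multiplier = 1/(1 − MPC) = 1/(1 − 0.673) = 1/0.327 ≈ 3.058.
The tax multiplier is −c × k ≈ −2.058, so ΔY = k × (−c·ΔT) = (−$48.456 billion) / 0.327 ≈ −$148.2 billion.

−$148.2 billion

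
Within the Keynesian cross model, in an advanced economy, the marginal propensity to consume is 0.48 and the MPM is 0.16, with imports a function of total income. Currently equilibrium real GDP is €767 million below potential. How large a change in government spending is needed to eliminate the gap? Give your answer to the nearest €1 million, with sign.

+€522 million

Spending multiplier = 1/(1 − c + m) = 1/(1 − 0.48 + 0.16) = 1/0.68 ≈ 1.471.
Need ΔY = +€767 million, so ΔG = ΔY/k = (+€767 million) × 0.68 ≈ +€522 million.
The government should increase government spending by €522 million.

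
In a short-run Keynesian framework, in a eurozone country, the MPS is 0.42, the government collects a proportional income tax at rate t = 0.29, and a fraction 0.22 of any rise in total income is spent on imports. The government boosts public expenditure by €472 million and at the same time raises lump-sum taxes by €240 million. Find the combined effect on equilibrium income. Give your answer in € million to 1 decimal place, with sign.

+€411.8 million

MPC = 1 − MPS = 1 − 0.42 = 0.58.
Expenditure multiplier = 1/(1 − c(1−t) + m) = 1/(1 − 0.58×0.71 + 0.22) = 1/0.8082 ≈ 1.237.
ΔG contributes k·ΔG = (+€472 million) / 0.8082 ≈ +€584 million.
ΔT of +€240 million changes first-round spending by −c·ΔT = −€139.2 million, contributing k·(−c·ΔT) = (−€139.2 million) / 0.8082 ≈ −€172.2 million.
Net ΔY = k(ΔG − c·ΔT) = (+€332.8 million) / 0.8082 ≈ +€411.8 million.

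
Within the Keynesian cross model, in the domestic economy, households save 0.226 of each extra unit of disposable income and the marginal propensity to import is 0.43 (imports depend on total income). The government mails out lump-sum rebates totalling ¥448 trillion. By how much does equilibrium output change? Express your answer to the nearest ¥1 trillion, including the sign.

MPC = 1 − MPS = 1 − 0.226 = 0.774.
A lump-sum tax change of −¥448 trillion shifts disposable income by +¥448 trillion; first-round consumption changes by −c × ΔT = −0.774 × (−¥448 trillion) = +¥346.752 trillion.
Expenditure multiplier = 1/(1 − c + m) = 1/(1 − 0.774 + 0.43) = 1/0.656 ≈ 1.524.
The tax multiplier is −c × k ≈ −1.18, so ΔY = k × (−c·ΔT) = (+¥346.752 trillion) / 0.656 ≈ +¥529 trillion.

+¥529 trillion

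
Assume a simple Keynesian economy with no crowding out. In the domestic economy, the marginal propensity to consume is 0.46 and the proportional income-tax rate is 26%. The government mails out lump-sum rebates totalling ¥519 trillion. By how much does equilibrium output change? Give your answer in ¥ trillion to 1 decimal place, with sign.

+¥361.9 trillion

A lump-sum tax change of −¥519 trillion shifts disposable income by +¥519 trillion; first-round consumption changes by −c × ΔT = −0.46 × (−¥519 trillion) = +¥238.74 trillion.
Expenditure multiplier = 1/(1 − c(1−t)) = 1/(1 − 0.46×0.74) = 1/0.6596 ≈ 1.516.
The tax multiplier is −c × k ≈ −0.697, so ΔY = k × (−c·ΔT) = (+¥238.74 trillion) / 0.6596 ≈ +¥361.9 trillion.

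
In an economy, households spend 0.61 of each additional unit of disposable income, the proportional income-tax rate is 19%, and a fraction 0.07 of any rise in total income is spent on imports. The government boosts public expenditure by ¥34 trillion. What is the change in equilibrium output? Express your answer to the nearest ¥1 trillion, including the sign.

+¥59 trillion

Government-spending multiplier = 1/(1 − c(1−t) + m) = 1/(1 − 0.61×0.81 + 0.07) = 1/0.5759 ≈ 1.736.
ΔY = k × ΔG = (+¥34 trillion) / 0.5759 ≈ +¥59 trillion.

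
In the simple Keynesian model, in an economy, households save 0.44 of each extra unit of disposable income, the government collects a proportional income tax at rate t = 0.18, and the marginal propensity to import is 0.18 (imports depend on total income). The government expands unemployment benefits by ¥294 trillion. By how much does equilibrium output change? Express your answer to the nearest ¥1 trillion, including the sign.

MPC = 1 − MPS = 1 − 0.44 = 0.56.
The transfer change shifts disposable income by +¥294 trillion, so first-round consumption changes by c·ΔTR = 0.56 × (+¥294 trillion) = +¥164.64 trillion.
Expenditure multiplier = 1/(1 − c(1−t) + m) = 1/(1 − 0.56×0.82 + 0.18) = 1/0.7208 ≈ 1.387.
The transfer multiplier is c × k ≈ 0.777, so ΔY = k × (c·ΔTR) = (+¥164.64 trillion) / 0.7208 ≈ +¥228 trillion.

+¥228 trillion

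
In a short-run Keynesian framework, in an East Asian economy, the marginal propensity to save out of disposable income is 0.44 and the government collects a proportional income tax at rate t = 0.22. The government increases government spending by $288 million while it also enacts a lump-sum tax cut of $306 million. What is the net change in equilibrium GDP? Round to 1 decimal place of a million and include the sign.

+$815.6 million

MPC = 1 − MPS = 1 − 0.44 = 0.56.
Expenditure multiplier = 1/(1 − c(1−t)) = 1/(1 − 0.56×0.78) = 1/0.5632 ≈ 1.776.
ΔG contributes k·ΔG = (+$288 million) / 0.5632 ≈ +$511.4 million.
ΔT of −$306 million changes first-round spending by −c·ΔT = +$171.36 million, contributing k·(−c·ΔT) = (+$171.36 million) / 0.5632 ≈ +$304.3 million.
Net ΔY = k(ΔG − c·ΔT) = (+$459.36 million) / 0.5632 ≈ +$815.6 million.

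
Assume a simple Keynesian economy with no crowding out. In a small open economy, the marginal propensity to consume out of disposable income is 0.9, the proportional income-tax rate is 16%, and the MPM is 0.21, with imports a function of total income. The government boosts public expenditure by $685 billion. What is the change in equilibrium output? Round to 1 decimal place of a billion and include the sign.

Expenditure multiplier = 1/(1 − c(1−t) + m) = 1/(1 − 0.9×0.84 + 0.21) = 1/0.454 ≈ 2.203.
ΔY = k × ΔG = (+$685 billion) / 0.454 ≈ +$1,508.8 billion.

+$1,508.8 billion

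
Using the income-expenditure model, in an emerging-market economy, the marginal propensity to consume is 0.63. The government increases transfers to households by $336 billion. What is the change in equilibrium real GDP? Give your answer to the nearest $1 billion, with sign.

The transfer change shifts disposable income by +$336 billion, so first-round consumption changes by c·ΔTR = 0.63 × (+$336 billion) = +$211.68 billion.
Expenditure multiplier = 1/(1 − MPC) = 1/(1 − 0.63) = 1/0.37 ≈ 2.703.
The transfer multiplier is c × k ≈ 1.703, so ΔY = k × (c·ΔTR) = (+$211.68 billion) / 0.37 ≈ +$572 billion.

+$572 billion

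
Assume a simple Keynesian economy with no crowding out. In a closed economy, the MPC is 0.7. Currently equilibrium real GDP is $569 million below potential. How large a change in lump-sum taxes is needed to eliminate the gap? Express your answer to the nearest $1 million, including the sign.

Spending multiplier = 1/(1 − MPC) = 1/(1 − 0.7) = 1/0.3 ≈ 3.333.
Tax multiplier = −c·k = −0.7/0.3 ≈ −2.333. Need ΔY = +$569 million, so ΔT = ΔY/(−c·k) = −(+$569 million) × 0.3 / 0.7 ≈ −$244 million.
The government should cut lump-sum taxes by $244 million.

−$244 million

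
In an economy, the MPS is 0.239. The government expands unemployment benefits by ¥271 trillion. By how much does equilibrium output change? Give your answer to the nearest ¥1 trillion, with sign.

MPC = 1 − MPS = 1 − 0.239 = 0.761.
The transfer change shifts disposable income by +¥271 trillion, so first-round consumption changes by c·ΔTR = 0.761 × (+¥271 trillion) = +¥206.231 trillion.
Expenditure multiplier = 1/(1 − MPC) = 1/(1 − 0.761) = 1/0.239 ≈ 4.184.
The transfer multiplier is c × k ≈ 3.184, so ΔY = k × (c·ΔTR) = (+¥206.231 trillion) / 0.239 ≈ +¥863 trillion.

+¥863 trillion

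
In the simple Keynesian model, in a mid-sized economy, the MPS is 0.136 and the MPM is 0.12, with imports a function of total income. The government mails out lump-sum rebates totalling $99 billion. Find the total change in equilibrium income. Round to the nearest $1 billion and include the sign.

MPC = 1 − MPS = 1 − 0.136 = 0.864.
A lump-sum tax change of −$99 billion shifts disposable income by +$99 billion; first-round consumption changes by −c × ΔT = −0.864 × (−$99 billion) = +$85.536 billion.
Expenditure multiplier = 1/(1 − c + m) = 1/(1 − 0.864 + 0.12) = 1/0.256 ≈ 3.906.
The tax multiplier is −c × k = −3.375, so ΔY = k × (−c·ΔT) = (+$85.536 billion) / 0.256 ≈ +$334 billion.

+$334 billion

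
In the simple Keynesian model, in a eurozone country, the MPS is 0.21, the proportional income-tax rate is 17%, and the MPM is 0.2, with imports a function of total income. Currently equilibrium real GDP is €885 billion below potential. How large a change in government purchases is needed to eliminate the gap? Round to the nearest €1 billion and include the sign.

+€482 billion

MPC = 1 − MPS = 1 − 0.21 = 0.79.
Spending multiplier = 1/(1 − c(1−t) + m) = 1/(1 − 0.79×0.83 + 0.2) = 1/0.5443 ≈ 1.837.
Need ΔY = +€885 billion, so ΔG = ΔY/k = (+€885 billion) × 0.5443 ≈ +€482 billion.
The government should increase government purchases by €482 billion.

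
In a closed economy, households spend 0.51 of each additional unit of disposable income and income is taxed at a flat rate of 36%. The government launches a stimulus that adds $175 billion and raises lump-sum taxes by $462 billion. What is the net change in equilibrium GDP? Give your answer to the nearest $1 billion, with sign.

Expenditure multiplier = 1/(1 − c(1−t)) = 1/(1 − 0.51×0.64) = 1/0.6736 ≈ 1.485.
ΔG contributes k·ΔG = (+$175 billion) / 0.6736 ≈ +$259.8 billion.
ΔT of +$462 billion changes first-round spending by −c·ΔT = −$235.62 billion, contributing k·(−c·ΔT) = (−$235.62 billion) / 0.6736 ≈ −$349.8 billion.
Net ΔY = k(ΔG − c·ΔT) = (−$60.62 billion) / 0.6736 ≈ −$90 billion.

−$90 billion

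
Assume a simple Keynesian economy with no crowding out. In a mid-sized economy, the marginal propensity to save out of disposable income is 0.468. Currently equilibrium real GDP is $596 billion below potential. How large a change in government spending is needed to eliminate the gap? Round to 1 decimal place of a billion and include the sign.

MPC = 1 − MPS = 1 − 0.468 = 0.532.
Spending multiplier = 1/(1 − MPC) = 1/(1 − 0.532) = 1/0.468 ≈ 2.137.
Need ΔY = +$596 billion, so ΔG = ΔY/k = (+$596 billion) × 0.468 ≈ +$278.9 billion.
The government should increase government spending by $278.9 billion.

+$278.9 billion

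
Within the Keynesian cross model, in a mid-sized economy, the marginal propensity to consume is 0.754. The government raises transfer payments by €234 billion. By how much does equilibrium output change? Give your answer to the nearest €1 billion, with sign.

+€717 billion

The transfer change shifts disposable income by +€234 billion, so first-round consumption changes by c·ΔTR = 0.754 × (+€234 billion) = +€176.436 billion.
Expenditure multiplier = 1/(1 − MPC) = 1/(1 − 0.754) = 1/0.246 ≈ 4.065.
The transfer multiplier is c × k ≈ 3.065, so ΔY = k × (c·ΔTR) = (+€176.436 billion) / 0.246 ≈ +€717 billion.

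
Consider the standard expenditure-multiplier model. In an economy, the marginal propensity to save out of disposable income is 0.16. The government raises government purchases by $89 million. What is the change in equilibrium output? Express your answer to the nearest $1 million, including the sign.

+$556 million

MPC = 1 − MPS = 1 − 0.16 = 0.84.
Expenditure multiplier = 1/(1 − MPC) = 1/(1 − 0.84) = 1/0.16 = 6.25.
ΔY = k × ΔG = (+$89 million) / 0.16 ≈ +$556 million.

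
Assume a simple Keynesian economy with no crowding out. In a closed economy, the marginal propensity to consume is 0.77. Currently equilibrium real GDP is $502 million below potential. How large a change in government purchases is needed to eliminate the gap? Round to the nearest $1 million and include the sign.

Spending multiplier = 1/(1 − MPC) = 1/(1 − 0.77) = 1/0.23 ≈ 4.348.
Need ΔY = +$502 million, so ΔG = ΔY/k = (+$502 million) × 0.23 ≈ +$115 million.
The government should increase government purchases by $115 million.

+$115 million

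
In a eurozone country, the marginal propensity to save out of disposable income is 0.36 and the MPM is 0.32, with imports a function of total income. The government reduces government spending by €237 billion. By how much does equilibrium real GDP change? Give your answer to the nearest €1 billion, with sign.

−€349 billion

MPC = 1 − MPS = 1 − 0.36 = 0.64.
Government-spending multiplier = 1/(1 − c + m) = 1/(1 − 0.64 + 0.32) = 1/0.68 ≈ 1.471.
ΔY = k × ΔG = (−€237 billion) / 0.68 ≈ −€349 billion.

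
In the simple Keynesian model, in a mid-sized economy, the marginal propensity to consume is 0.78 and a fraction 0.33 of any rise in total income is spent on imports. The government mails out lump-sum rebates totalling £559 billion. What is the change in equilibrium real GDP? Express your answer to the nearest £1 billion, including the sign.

+£793 billion

A lump-sum tax change of −£559 billion shifts disposable income by +£559 billion; first-round consumption changes by −c × ΔT = −0.78 × (−£559 billion) = +£436.02 billion.
Expenditure multiplier = 1/(1 − c + m) = 1/(1 − 0.78 + 0.33) = 1/0.55 ≈ 1.818.
The tax multiplier is −c × k ≈ −1.418, so ΔY = k × (−c·ΔT) = (+£436.02 billion) / 0.55 ≈ +£793 billion.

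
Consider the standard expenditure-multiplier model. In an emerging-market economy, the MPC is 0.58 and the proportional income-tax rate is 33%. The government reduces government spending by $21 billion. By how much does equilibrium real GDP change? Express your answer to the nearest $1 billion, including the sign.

−$34 billion

Spending multiplier = 1/(1 − c(1−t)) = 1/(1 − 0.58×0.67) = 1/0.6114 ≈ 1.636.
ΔY = k × ΔG = (−$21 billion) / 0.6114 ≈ −$34 billion.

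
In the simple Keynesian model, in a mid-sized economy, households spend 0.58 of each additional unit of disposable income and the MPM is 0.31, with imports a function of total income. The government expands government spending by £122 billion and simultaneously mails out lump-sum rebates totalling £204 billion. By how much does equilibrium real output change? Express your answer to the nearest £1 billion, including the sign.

Expenditure multiplier = 1/(1 − c + m) = 1/(1 − 0.58 + 0.31) = 1/0.73 ≈ 1.37.
ΔG contributes k·ΔG = (+£122 billion) / 0.73 ≈ +£167.1 billion.
ΔT of −£204 billion changes first-round spending by −c·ΔT = +£118.32 billion, contributing k·(−c·ΔT) = (+£118.32 billion) / 0.73 ≈ +£162.1 billion.
Net ΔY = k(ΔG − c·ΔT) = (+£240.32 billion) / 0.73 ≈ +£329 billion.

+£329 billion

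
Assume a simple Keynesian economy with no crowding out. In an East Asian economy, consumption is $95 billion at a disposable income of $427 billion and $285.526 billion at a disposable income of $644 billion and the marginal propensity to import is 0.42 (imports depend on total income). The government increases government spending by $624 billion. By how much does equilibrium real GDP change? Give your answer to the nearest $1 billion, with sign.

+$1,151 billion

MPC = ΔC/ΔYd = (285.526 − 95)/(644 − 427) = 190.526/217 = 0.878.
Government-spending multiplier = 1/(1 − c + m) = 1/(1 − 0.878 + 0.42) = 1/0.542 ≈ 1.845.
ΔY = k × ΔG = (+$624 billion) / 0.542 ≈ +$1,151 billion.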